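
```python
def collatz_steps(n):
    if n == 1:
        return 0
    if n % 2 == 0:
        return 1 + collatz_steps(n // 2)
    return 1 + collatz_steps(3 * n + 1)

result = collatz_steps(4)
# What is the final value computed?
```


collatz_steps(4)
4 is even -> collatz_steps(2)
2 is even -> collatz_steps(1)
Reached 1 after 2 steps
= 2


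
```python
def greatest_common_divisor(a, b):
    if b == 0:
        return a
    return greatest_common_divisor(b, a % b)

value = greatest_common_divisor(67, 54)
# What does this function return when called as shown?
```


greatest_common_divisor(67, 54)
= greatest_common_divisor(54, 67 % 54) = greatest_common_divisor(54, 13)
= greatest_common_divisor(13, 54 % 13) = greatest_common_divisor(13, 2)
= greatest_common_divisor(2, 13 % 2) = greatest_common_divisor(2, 1)
= greatest_common_divisor(1, 2 % 1) = greatest_common_divisor(1, 0)
b == 0, return a = 1


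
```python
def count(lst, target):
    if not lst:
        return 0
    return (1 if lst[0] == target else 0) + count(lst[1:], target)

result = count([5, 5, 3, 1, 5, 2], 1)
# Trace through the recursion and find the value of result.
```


count([5, 5, 3, 1, 5, 2], 1)
lst[0]=5 != 1: 0 + count([5, 3, 1, 5, 2], 1)
lst[0]=5 != 1: 0 + count([3, 1, 5, 2], 1)
lst[0]=3 != 1: 0 + count([1, 5, 2], 1)
lst[0]=1 == 1: 1 + count([5, 2], 1)
lst[0]=5 != 1: 0 + count([2], 1)
lst[0]=2 != 1: 0 + count([], 1)
= 1


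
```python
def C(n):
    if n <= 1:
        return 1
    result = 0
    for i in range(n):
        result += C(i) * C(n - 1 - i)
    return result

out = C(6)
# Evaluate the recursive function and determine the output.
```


C(6)
= sum of C(i) * C(6-1-i) for i in 0..5
First compute sub-values bottom-up:
  C(0) = 1, C(1) = 1
  C(2) = 1*1 + 1*1 = 2
  C(3) = 1*2 + 1*1 + 2*1 = 5
  C(4) = 1*5 + 1*2 + 2*1 + 5*1 = 14
  C(5) = 1*14 + 1*5 + 2*2 + 5*1 + 14*1 = 42
Now C(6):
  C(0)*C(5) = 1*42 = 42
  C(1)*C(4) = 1*14 = 14
  C(2)*C(3) = 2*5 = 10
  C(3)*C(2) = 5*2 = 10
  C(4)*C(1) = 14*1 = 14
  C(5)*C(0) = 42*1 = 42
= 42 + 14 + 10 + 10 + 14 + 42
= 132


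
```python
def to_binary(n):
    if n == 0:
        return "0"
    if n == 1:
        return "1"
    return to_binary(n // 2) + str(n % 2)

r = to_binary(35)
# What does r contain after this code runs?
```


to_binary(35)
= to_binary(17) + "1"
= to_binary(8) + "1" + "1"
= to_binary(4) + "0" + "1" + "1"
= to_binary(2) + "0" + "0" + "1" + "1"
= to_binary(1) + "0" + "0" + "0" + "1" + "1"
= "1" + "0" + "0" + "0" + "1" + "1"
= "100011"


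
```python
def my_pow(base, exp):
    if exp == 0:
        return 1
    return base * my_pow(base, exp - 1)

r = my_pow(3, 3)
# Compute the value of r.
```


my_pow(3, 3)
= 3 * my_pow(3, 2)
= 3 * 3 * my_pow(3, 1)
= 3 * 3 * 3 * my_pow(3, 0)
= 3 * 3 * 3 * 1
= 27


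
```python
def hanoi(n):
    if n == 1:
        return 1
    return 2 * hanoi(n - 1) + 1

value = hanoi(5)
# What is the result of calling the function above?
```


hanoi(5)
= 2 * hanoi(4) + 1
= 2 * (2 * hanoi(3) + 1) + 1
= 2 * (2 * (2 * hanoi(2) + 1) + 1) + 1
= 2 * (2 * (2 * (2 * hanoi(1) + 1) + 1) + 1) + 1
Now compute bottom-up:
hanoi(1) = 1
hanoi(2) = 2 * 1 + 1 = 3
hanoi(3) = 2 * 3 + 1 = 7
hanoi(4) = 2 * 7 + 1 = 15
hanoi(5) = 2 * 15 + 1 = 31
= 31


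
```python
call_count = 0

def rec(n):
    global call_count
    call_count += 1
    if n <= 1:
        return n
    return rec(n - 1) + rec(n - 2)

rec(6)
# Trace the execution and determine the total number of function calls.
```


rec(6) calls rec(5) and rec(4); each non-base call branches into two more.
Let C(k) = total number of calls made by rec(k), including the call to rec(k) itself.
Base cases: C(0) = 1, C(1) = 1
Recurrence: C(k) = 1 + C(k-1) + C(k-2)
  C(2) = 1 + C(1) + C(0) = 1 + 1 + 1 = 3
  C(3) = 1 + C(2) + C(1) = 1 + 3 + 1 = 5
  C(4) = 1 + C(3) + C(2) = 1 + 5 + 3 = 9
  C(5) = 1 + C(4) + C(3) = 1 + 9 + 5 = 15
  C(6) = 1 + C(5) + C(4) = 1 + 15 + 9 = 25
Total calls = C(6) = 25


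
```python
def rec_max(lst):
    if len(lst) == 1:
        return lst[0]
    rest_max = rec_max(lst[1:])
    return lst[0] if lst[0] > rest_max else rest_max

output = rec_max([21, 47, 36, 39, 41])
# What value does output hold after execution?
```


rec_max([21, 47, 36, 39, 41])
= compare 21 with rec_max([47, 36, 39, 41])
= compare 47 with rec_max([36, 39, 41])
= compare 36 with rec_max([39, 41])
= compare 39 with rec_max([41])
Base: rec_max([41]) = 41
compare 39 with 41: max = 41
compare 36 with 41: max = 41
compare 47 with 41: max = 47
compare 21 with 47: max = 47
= 47


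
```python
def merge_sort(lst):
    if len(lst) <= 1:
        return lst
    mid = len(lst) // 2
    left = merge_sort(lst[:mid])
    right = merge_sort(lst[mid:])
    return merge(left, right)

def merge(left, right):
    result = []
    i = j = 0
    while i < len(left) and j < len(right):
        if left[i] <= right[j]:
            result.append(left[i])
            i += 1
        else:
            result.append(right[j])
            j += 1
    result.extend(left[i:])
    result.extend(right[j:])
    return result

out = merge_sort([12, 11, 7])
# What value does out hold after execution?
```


merge_sort([12, 11, 7])
Split into [12] and [11, 7]
Left sorted: [12]
Right sorted: [7, 11]
Merge [12] and [7, 11]
= [7, 11, 12]


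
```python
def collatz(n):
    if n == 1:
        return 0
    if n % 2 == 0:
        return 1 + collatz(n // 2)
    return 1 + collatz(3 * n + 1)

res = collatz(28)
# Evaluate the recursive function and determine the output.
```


collatz(28)
28 is even -> collatz(14)
14 is even -> collatz(7)
7 is odd -> 3*7+1 = 22 -> collatz(22)
22 is even -> collatz(11)
11 is odd -> 3*11+1 = 34 -> collatz(34)
34 is even -> collatz(17)
17 is odd -> 3*17+1 = 52 -> collatz(52)
52 is even -> collatz(26)
26 is even -> collatz(13)
13 is odd -> 3*13+1 = 40 -> collatz(40)
40 is even -> collatz(20)
20 is even -> collatz(10)
10 is even -> collatz(5)
5 is odd -> 3*5+1 = 16 -> collatz(16)
16 is even -> collatz(8)
8 is even -> collatz(4)
4 is even -> collatz(2)
2 is even -> collatz(1)
Reached 1 after 18 steps
= 18


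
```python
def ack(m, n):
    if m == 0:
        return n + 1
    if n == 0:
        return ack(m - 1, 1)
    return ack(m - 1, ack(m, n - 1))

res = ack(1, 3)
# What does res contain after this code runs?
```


ack(1, 3)
= ack(0, ack(1, 2))
First compute ack(1, 2) = 4
= ack(0, 4)
= 5


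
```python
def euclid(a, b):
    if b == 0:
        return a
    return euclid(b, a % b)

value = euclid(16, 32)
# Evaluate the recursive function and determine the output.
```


euclid(16, 32)
= euclid(32, 16 % 32) = euclid(32, 16)
= euclid(16, 32 % 16) = euclid(16, 0)
b == 0, return a = 16


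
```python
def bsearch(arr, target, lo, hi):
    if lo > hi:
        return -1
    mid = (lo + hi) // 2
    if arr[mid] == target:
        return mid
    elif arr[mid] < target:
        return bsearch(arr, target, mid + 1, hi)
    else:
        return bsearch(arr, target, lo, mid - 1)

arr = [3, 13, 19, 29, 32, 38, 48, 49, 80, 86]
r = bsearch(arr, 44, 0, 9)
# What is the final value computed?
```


bsearch(arr, 44, 0, 9)
lo=0, hi=9, mid=4, arr[mid]=32
32 < 44, search right half
lo=5, hi=9, mid=7, arr[mid]=49
49 > 44, search left half
lo=5, hi=6, mid=5, arr[mid]=38
38 < 44, search right half
lo=6, hi=6, mid=6, arr[mid]=48
48 > 44, search left half
lo > hi, target not found, return -1
= -1


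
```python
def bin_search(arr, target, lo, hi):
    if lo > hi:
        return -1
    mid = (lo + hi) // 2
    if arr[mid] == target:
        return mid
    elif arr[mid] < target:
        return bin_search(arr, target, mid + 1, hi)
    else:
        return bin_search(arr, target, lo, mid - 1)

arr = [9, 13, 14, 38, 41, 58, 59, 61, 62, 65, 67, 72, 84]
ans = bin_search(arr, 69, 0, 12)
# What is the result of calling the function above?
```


bin_search(arr, 69, 0, 12)
lo=0, hi=12, mid=6, arr[mid]=59
59 < 69, search right half
lo=7, hi=12, mid=9, arr[mid]=65
65 < 69, search right half
lo=10, hi=12, mid=11, arr[mid]=72
72 > 69, search left half
lo=10, hi=10, mid=10, arr[mid]=67
67 < 69, search right half
lo > hi, target not found, return -1
= -1


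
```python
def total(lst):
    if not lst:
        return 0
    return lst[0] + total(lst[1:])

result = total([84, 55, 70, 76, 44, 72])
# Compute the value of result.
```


total([84, 55, 70, 76, 44, 72])
= 84 + total([55, 70, 76, 44, 72])
= 84 + 55 + total([70, 76, 44, 72])
= 84 + 55 + 70 + total([76, 44, 72])
= 84 + 55 + 70 + 76 + total([44, 72])
= 84 + 55 + 70 + 76 + 44 + total([72])
= 84 + 55 + 70 + 76 + 44 + 72 + total([])
= 84 + 55 + 70 + 76 + 44 + 72 + 0
= 401


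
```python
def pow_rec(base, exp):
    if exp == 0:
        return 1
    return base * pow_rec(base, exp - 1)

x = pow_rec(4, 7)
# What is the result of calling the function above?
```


pow_rec(4, 7)
= 4 * pow_rec(4, 6)
= 4 * 4 * pow_rec(4, 5)
= 4 * 4 * 4 * pow_rec(4, 4)
= 4 * 4 * 4 * 4 * pow_rec(4, 3)
= 4 * 4 * 4 * 4 * 4 * pow_rec(4, 2)
= 4 * 4 * 4 * 4 * 4 * 4 * pow_rec(4, 1)
= 4 * 4 * 4 * 4 * 4 * 4 * 4 * pow_rec(4, 0)
= 4 * 4 * 4 * 4 * 4 * 4 * 4 * 1
= 16384


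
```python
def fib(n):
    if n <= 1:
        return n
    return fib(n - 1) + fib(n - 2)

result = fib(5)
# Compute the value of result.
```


fib(5)
= fib(4) + fib(3)
= (fib(3) + fib(2)) + fib(3)
Computing bottom-up: fib(0)=0, fib(1)=1, fib(2)=1, fib(3)=2, fib(4)=3, fib(5)=5
= 5


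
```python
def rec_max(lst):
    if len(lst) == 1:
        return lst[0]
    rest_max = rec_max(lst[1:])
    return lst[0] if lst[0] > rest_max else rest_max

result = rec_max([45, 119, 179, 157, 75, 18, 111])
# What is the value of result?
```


rec_max([45, 119, 179, 157, 75, 18, 111])
= compare 45 with rec_max([119, 179, 157, 75, 18, 111])
= compare 119 with rec_max([179, 157, 75, 18, 111])
= compare 179 with rec_max([157, 75, 18, 111])
= compare 157 with rec_max([75, 18, 111])
= compare 75 with rec_max([18, 111])
= compare 18 with rec_max([111])
Base: rec_max([111]) = 111
compare 18 with 111: max = 111
compare 75 with 111: max = 111
compare 157 with 111: max = 157
compare 179 with 157: max = 179
compare 119 with 179: max = 179
compare 45 with 179: max = 179
= 179


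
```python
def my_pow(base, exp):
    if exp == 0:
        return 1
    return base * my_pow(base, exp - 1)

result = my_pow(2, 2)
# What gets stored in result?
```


my_pow(2, 2)
= 2 * my_pow(2, 1)
= 2 * 2 * my_pow(2, 0)
= 2 * 2 * 1
= 4


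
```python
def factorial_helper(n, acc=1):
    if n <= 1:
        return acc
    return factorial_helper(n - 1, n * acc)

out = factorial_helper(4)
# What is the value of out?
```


factorial_helper(4, 1)
= factorial_helper(3, 4 * 1) = factorial_helper(3, 4)
= factorial_helper(2, 3 * 4) = factorial_helper(2, 12)
= factorial_helper(1, 2 * 12) = factorial_helper(1, 24)
n <= 1, return acc = 24


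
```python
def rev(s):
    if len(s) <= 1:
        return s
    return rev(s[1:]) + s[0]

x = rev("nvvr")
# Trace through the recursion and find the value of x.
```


rev("nvvr")
= rev("vvr") + "n"
= rev("vr") + "v" + "n"
= rev("r") + "v" + "v" + "n"
= "r" + "v" + "v" + "n"
= "rvvn"


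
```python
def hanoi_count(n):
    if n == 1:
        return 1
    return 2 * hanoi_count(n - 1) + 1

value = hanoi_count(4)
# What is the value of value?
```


hanoi_count(4)
= 2 * hanoi_count(3) + 1
= 2 * (2 * hanoi_count(2) + 1) + 1
= 2 * (2 * (2 * hanoi_count(1) + 1) + 1) + 1
Now compute bottom-up:
hanoi_count(1) = 1
hanoi_count(2) = 2 * 1 + 1 = 3
hanoi_count(3) = 2 * 3 + 1 = 7
hanoi_count(4) = 2 * 7 + 1 = 15
= 15


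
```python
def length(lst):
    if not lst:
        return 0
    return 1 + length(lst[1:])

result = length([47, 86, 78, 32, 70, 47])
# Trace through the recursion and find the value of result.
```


length([47, 86, 78, 32, 70, 47])
= 1 + length([86, 78, 32, 70, 47])
= 1 + 1 + length([78, 32, 70, 47])
= 1 + 1 + 1 + length([32, 70, 47])
= 1 + 1 + 1 + 1 + length([70, 47])
= 1 + 1 + 1 + 1 + 1 + length([47])
= 1 + 1 + 1 + 1 + 1 + 1 + length([])
= 1 + 1 + 1 + 1 + 1 + 1 + 0
= 6


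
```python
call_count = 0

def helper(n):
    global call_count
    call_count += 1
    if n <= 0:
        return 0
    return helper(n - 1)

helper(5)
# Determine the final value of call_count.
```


helper(5) calls helper(4) calls ... calls helper(0)
Total calls: 5 + 1 (for base case) = 6


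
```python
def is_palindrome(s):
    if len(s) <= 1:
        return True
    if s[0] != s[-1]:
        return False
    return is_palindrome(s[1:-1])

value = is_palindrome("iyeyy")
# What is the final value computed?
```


is_palindrome("iyeyy")
"iyeyy": s[0]='i' != s[-1]='y' -> False
= False


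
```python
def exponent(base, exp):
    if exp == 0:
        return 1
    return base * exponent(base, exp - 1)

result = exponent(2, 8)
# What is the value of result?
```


exponent(2, 8)
= 2 * exponent(2, 7)
= 2 * 2 * exponent(2, 6)
= 2 * 2 * 2 * exponent(2, 5)
= 2 * 2 * 2 * 2 * exponent(2, 4)
= 2 * 2 * 2 * 2 * 2 * exponent(2, 3)
= 2 * 2 * 2 * 2 * 2 * 2 * exponent(2, 2)
= 2 * 2 * 2 * 2 * 2 * 2 * 2 * exponent(2, 1)
= 2 * 2 * 2 * 2 * 2 * 2 * 2 * 2 * exponent(2, 0)
= 2 * 2 * 2 * 2 * 2 * 2 * 2 * 2 * 1
= 256


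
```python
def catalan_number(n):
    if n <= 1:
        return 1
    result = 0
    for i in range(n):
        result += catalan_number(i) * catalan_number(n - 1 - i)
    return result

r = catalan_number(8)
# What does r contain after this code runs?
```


catalan_number(8)
= sum of catalan_number(i) * catalan_number(8-1-i) for i in 0..7
First compute sub-values bottom-up:
  catalan_number(0) = 1, catalan_number(1) = 1
  catalan_number(2) = 1*1 + 1*1 = 2
  catalan_number(3) = 1*2 + 1*1 + 2*1 = 5
  catalan_number(4) = 1*5 + 1*2 + 2*1 + 5*1 = 14
  catalan_number(5) = 1*14 + 1*5 + 2*2 + 5*1 + 14*1 = 42
  catalan_number(6) = 1*42 + 1*14 + 2*5 + 5*2 + 14*1 + 42*1 = 132
  catalan_number(7) = 1*132 + 1*42 + 2*14 + 5*5 + 14*2 + 42*1 + 132*1 = 429
Now catalan_number(8):
  catalan_number(0)*catalan_number(7) = 1*429 = 429
  catalan_number(1)*catalan_number(6) = 1*132 = 132
  catalan_number(2)*catalan_number(5) = 2*42 = 84
  catalan_number(3)*catalan_number(4) = 5*14 = 70
  catalan_number(4)*catalan_number(3) = 14*5 = 70
  catalan_number(5)*catalan_number(2) = 42*2 = 84
  catalan_number(6)*catalan_number(1) = 132*1 = 132
  catalan_number(7)*catalan_number(0) = 429*1 = 429
= 429 + 132 + 84 + 70 + 70 + 84 + 132 + 429
= 1430


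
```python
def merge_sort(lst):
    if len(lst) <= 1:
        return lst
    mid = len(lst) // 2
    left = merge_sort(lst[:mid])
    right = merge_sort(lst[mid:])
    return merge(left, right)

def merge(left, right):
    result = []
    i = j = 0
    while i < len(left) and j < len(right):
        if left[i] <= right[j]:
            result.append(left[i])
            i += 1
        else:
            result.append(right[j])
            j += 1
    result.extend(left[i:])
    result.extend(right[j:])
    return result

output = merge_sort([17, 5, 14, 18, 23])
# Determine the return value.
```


merge_sort([17, 5, 14, 18, 23])
Split into [17, 5] and [14, 18, 23]
Left sorted: [5, 17]
Right sorted: [14, 18, 23]
Merge [5, 17] and [14, 18, 23]
= [5, 14, 17, 18, 23]


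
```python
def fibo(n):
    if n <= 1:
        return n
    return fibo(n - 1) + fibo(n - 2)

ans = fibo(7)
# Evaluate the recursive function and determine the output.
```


fibo(7)
= fibo(6) + fibo(5)
= (fibo(5) + fibo(4)) + fibo(5)
Computing bottom-up: fibo(0)=0, fibo(1)=1, fibo(2)=1, fibo(3)=2, fibo(4)=3, fibo(5)=5, fibo(6)=8, fibo(7)=13
= 13


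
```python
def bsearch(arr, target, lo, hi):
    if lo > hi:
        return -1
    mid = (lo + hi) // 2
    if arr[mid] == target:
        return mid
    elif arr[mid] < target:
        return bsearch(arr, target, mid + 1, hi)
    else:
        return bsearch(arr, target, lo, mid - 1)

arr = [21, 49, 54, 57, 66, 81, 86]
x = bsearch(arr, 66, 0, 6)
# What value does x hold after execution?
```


bsearch(arr, 66, 0, 6)
lo=0, hi=6, mid=3, arr[mid]=57
57 < 66, search right half
lo=4, hi=6, mid=5, arr[mid]=81
81 > 66, search left half
lo=4, hi=4, mid=4, arr[mid]=66
arr[4] == 66, found at index 4
= 4


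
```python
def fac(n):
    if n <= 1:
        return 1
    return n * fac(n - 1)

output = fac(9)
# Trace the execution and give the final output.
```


fac(9)
= 9 * fac(8)
= 9 * 8 * fac(7)
= 9 * 8 * 7 * fac(6)
= 9 * 8 * 7 * 6 * fac(5)
= 9 * 8 * 7 * 6 * 5 * fac(4)
= 9 * 8 * 7 * 6 * 5 * 4 * fac(3)
= 9 * 8 * 7 * 6 * 5 * 4 * 3 * fac(2)
= 9 * 8 * 7 * 6 * 5 * 4 * 3 * 2 * fac(1)
= 9 * 8 * 7 * 6 * 5 * 4 * 3 * 2 * 1
= 362880


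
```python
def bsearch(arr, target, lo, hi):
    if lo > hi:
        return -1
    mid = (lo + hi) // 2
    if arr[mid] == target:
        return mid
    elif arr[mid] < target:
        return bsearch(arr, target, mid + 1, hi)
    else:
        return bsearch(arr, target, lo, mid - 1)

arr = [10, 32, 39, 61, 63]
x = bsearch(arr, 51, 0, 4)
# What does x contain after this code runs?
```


bsearch(arr, 51, 0, 4)
lo=0, hi=4, mid=2, arr[mid]=39
39 < 51, search right half
lo=3, hi=4, mid=3, arr[mid]=61
61 > 51, search left half
lo > hi, target not found, return -1
= -1


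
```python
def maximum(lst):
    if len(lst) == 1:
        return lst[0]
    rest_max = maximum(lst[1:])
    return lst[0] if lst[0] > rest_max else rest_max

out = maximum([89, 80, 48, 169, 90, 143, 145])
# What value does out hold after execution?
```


maximum([89, 80, 48, 169, 90, 143, 145])
= compare 89 with maximum([80, 48, 169, 90, 143, 145])
= compare 80 with maximum([48, 169, 90, 143, 145])
= compare 48 with maximum([169, 90, 143, 145])
= compare 169 with maximum([90, 143, 145])
= compare 90 with maximum([143, 145])
= compare 143 with maximum([145])
Base: maximum([145]) = 145
compare 143 with 145: max = 145
compare 90 with 145: max = 145
compare 169 with 145: max = 169
compare 48 with 169: max = 169
compare 80 with 169: max = 169
compare 89 with 169: max = 169
= 169


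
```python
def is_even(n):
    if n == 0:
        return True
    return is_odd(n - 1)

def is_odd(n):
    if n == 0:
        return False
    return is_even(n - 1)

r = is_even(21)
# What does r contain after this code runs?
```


is_even(21)
= is_odd(20)
= is_even(19)
= is_odd(18)
= is_even(17)
= is_odd(16)
= is_even(15)
= is_odd(14)
= is_even(13)
= is_odd(12)
= is_even(11)
= is_odd(10)
= is_even(9)
= is_odd(8)
= is_even(7)
= is_odd(6)
= is_even(5)
= is_odd(4)
= is_even(3)
= is_odd(2)
= is_even(1)
= is_odd(0)
n == 0: return False
= False


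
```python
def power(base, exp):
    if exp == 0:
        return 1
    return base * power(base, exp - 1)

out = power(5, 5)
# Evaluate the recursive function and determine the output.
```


power(5, 5)
= 5 * power(5, 4)
= 5 * 5 * power(5, 3)
= 5 * 5 * 5 * power(5, 2)
= 5 * 5 * 5 * 5 * power(5, 1)
= 5 * 5 * 5 * 5 * 5 * power(5, 0)
= 5 * 5 * 5 * 5 * 5 * 1
= 3125


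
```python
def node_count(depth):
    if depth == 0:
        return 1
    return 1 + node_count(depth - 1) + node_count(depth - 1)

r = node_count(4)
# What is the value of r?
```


node_count(4)
= 1 + node_count(3) + node_count(3)
= 1 + 2 * node_count(3)
node_count(k) = 2^(k+1) - 1
node_count(0) = 1
node_count(1) = 3
node_count(2) = 7
node_count(3) = 15
node_count(4) = 31
node_count(4) = 2^5 - 1 = 31


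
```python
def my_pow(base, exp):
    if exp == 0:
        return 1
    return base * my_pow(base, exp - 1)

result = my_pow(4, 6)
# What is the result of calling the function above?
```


my_pow(4, 6)
= 4 * my_pow(4, 5)
= 4 * 4 * my_pow(4, 4)
= 4 * 4 * 4 * my_pow(4, 3)
= 4 * 4 * 4 * 4 * my_pow(4, 2)
= 4 * 4 * 4 * 4 * 4 * my_pow(4, 1)
= 4 * 4 * 4 * 4 * 4 * 4 * my_pow(4, 0)
= 4 * 4 * 4 * 4 * 4 * 4 * 1
= 4096


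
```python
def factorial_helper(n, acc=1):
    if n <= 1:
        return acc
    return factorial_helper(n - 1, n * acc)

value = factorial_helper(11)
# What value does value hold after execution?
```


factorial_helper(11, 1)
= factorial_helper(10, 11 * 1) = factorial_helper(10, 11)
= factorial_helper(9, 10 * 11) = factorial_helper(9, 110)
= factorial_helper(8, 9 * 110) = factorial_helper(8, 990)
= factorial_helper(7, 8 * 990) = factorial_helper(7, 7920)
= factorial_helper(6, 7 * 7920) = factorial_helper(6, 55440)
= factorial_helper(5, 6 * 55440) = factorial_helper(5, 332640)
= factorial_helper(4, 5 * 332640) = factorial_helper(4, 1663200)
= factorial_helper(3, 4 * 1663200) = factorial_helper(3, 6652800)
= factorial_helper(2, 3 * 6652800) = factorial_helper(2, 19958400)
= factorial_helper(1, 2 * 19958400) = factorial_helper(1, 39916800)
n <= 1, return acc = 39916800


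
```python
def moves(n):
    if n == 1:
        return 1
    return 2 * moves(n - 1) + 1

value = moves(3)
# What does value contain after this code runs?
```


moves(3)
= 2 * moves(2) + 1
= 2 * (2 * moves(1) + 1) + 1
Now compute bottom-up:
moves(1) = 1
moves(2) = 2 * 1 + 1 = 3
moves(3) = 2 * 3 + 1 = 7
= 7


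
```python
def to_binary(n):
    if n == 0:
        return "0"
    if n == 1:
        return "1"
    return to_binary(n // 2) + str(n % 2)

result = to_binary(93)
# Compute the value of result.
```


to_binary(93)
= to_binary(46) + "1"
= to_binary(23) + "0" + "1"
= to_binary(11) + "1" + "0" + "1"
= to_binary(5) + "1" + "1" + "0" + "1"
= to_binary(2) + "1" + "1" + "1" + "0" + "1"
= to_binary(1) + "0" + "1" + "1" + "1" + "0" + "1"
= "1" + "0" + "1" + "1" + "1" + "0" + "1"
= "1011101"


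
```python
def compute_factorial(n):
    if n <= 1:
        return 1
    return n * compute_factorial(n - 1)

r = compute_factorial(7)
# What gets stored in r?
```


compute_factorial(7)
= 7 * compute_factorial(6)
= 7 * 6 * compute_factorial(5)
= 7 * 6 * 5 * compute_factorial(4)
= 7 * 6 * 5 * 4 * compute_factorial(3)
= 7 * 6 * 5 * 4 * 3 * compute_factorial(2)
= 7 * 6 * 5 * 4 * 3 * 2 * compute_factorial(1)
= 7 * 6 * 5 * 4 * 3 * 2 * 1
= 5040


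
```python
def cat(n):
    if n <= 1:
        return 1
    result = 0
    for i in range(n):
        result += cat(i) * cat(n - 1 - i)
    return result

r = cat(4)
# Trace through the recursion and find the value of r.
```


cat(4)
= sum of cat(i) * cat(4-1-i) for i in 0..3
First compute sub-values bottom-up:
  cat(0) = 1, cat(1) = 1
  cat(2) = 1*1 + 1*1 = 2
  cat(3) = 1*2 + 1*1 + 2*1 = 5
Now cat(4):
  cat(0)*cat(3) = 1*5 = 5
  cat(1)*cat(2) = 1*2 = 2
  cat(2)*cat(1) = 2*1 = 2
  cat(3)*cat(0) = 5*1 = 5
= 5 + 2 + 2 + 5
= 14


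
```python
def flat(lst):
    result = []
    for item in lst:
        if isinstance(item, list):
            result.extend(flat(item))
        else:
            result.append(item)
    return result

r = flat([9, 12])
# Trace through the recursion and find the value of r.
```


flat([9, 12])
Processing each element:
  9 is not a list -> append 9
  12 is not a list -> append 12
= [9, 12]


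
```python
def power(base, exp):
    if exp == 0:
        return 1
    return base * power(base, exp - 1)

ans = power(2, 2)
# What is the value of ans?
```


power(2, 2)
= 2 * power(2, 1)
= 2 * 2 * power(2, 0)
= 2 * 2 * 1
= 4


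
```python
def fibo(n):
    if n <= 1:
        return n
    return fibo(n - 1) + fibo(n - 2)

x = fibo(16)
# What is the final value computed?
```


fibo(16)
= fibo(15) + fibo(14)
= (fibo(14) + fibo(13)) + fibo(14)
Computing bottom-up: fibo(0)=0, fibo(1)=1, fibo(2)=1, fibo(3)=2, fibo(4)=3, fibo(5)=5, fibo(6)=8, fibo(7)=13, fibo(8)=21, fibo(9)=34, fibo(10)=55, fibo(11)=89, fibo(12)=144, fibo(13)=233, fibo(14)=377, fibo(15)=610, fibo(16)=987
= 987


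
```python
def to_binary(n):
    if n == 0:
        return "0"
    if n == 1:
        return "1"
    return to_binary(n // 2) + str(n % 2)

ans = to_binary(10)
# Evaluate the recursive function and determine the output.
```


to_binary(10)
= to_binary(5) + "0"
= to_binary(2) + "1" + "0"
= to_binary(1) + "0" + "1" + "0"
= "1" + "0" + "1" + "0"
= "1010"


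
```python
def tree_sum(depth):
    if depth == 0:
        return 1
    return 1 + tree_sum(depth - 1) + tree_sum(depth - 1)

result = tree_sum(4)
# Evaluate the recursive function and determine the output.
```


tree_sum(4)
= 1 + tree_sum(3) + tree_sum(3)
= 1 + 2 * tree_sum(3)
tree_sum(k) = 2^(k+1) - 1
tree_sum(0) = 1
tree_sum(1) = 3
tree_sum(2) = 7
tree_sum(3) = 15
tree_sum(4) = 31
tree_sum(4) = 2^5 - 1 = 31


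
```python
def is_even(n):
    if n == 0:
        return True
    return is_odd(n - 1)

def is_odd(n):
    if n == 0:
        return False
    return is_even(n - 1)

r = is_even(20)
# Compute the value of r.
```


is_even(20)
= is_odd(19)
= is_even(18)
= is_odd(17)
= is_even(16)
= is_odd(15)
= is_even(14)
= is_odd(13)
= is_even(12)
= is_odd(11)
= is_even(10)
= is_odd(9)
= is_even(8)
= is_odd(7)
= is_even(6)
= is_odd(5)
= is_even(4)
= is_odd(3)
= is_even(2)
= is_odd(1)
= is_even(0)
n == 0: return True
= True


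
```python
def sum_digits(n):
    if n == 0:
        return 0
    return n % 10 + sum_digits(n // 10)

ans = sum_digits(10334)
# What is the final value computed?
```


sum_digits(10334)
= 4 + sum_digits(1033)
= 4 + 3 + sum_digits(103)
= 4 + 3 + 3 + sum_digits(10)
= 4 + 3 + 3 + 0 + sum_digits(1)
= 4 + 3 + 3 + 0 + 1 + sum_digits(0)
= 4 + 3 + 3 + 0 + 1 + 0
= 11


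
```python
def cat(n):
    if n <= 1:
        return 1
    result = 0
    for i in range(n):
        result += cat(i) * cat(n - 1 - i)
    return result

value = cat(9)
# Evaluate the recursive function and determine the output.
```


cat(9)
= sum of cat(i) * cat(9-1-i) for i in 0..8
First compute sub-values bottom-up:
  cat(0) = 1, cat(1) = 1
  cat(2) = 1*1 + 1*1 = 2
  cat(3) = 1*2 + 1*1 + 2*1 = 5
  cat(4) = 1*5 + 1*2 + 2*1 + 5*1 = 14
  cat(5) = 1*14 + 1*5 + 2*2 + 5*1 + 14*1 = 42
  cat(6) = 1*42 + 1*14 + 2*5 + 5*2 + 14*1 + 42*1 = 132
  cat(7) = 1*132 + 1*42 + 2*14 + 5*5 + 14*2 + 42*1 + 132*1 = 429
  cat(8) = 1*429 + 1*132 + 2*42 + 5*14 + 14*5 + 42*2 + 132*1 + 429*1 = 1430
Now cat(9):
  cat(0)*cat(8) = 1*1430 = 1430
  cat(1)*cat(7) = 1*429 = 429
  cat(2)*cat(6) = 2*132 = 264
  cat(3)*cat(5) = 5*42 = 210
  cat(4)*cat(4) = 14*14 = 196
  cat(5)*cat(3) = 42*5 = 210
  cat(6)*cat(2) = 132*2 = 264
  cat(7)*cat(1) = 429*1 = 429
  cat(8)*cat(0) = 1430*1 = 1430
= 1430 + 429 + 264 + 210 + 196 + 210 + 264 + 429 + 1430
= 4862


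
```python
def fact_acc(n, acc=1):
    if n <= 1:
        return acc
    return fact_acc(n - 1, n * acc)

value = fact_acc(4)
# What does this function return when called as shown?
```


fact_acc(4, 1)
= fact_acc(3, 4 * 1) = fact_acc(3, 4)
= fact_acc(2, 3 * 4) = fact_acc(2, 12)
= fact_acc(1, 2 * 12) = fact_acc(1, 24)
n <= 1, return acc = 24


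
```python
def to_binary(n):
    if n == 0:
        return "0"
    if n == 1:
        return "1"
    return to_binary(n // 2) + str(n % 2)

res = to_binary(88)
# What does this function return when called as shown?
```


to_binary(88)
= to_binary(44) + "0"
= to_binary(22) + "0" + "0"
= to_binary(11) + "0" + "0" + "0"
= to_binary(5) + "1" + "0" + "0" + "0"
= to_binary(2) + "1" + "1" + "0" + "0" + "0"
= to_binary(1) + "0" + "1" + "1" + "0" + "0" + "0"
= "1" + "0" + "1" + "1" + "0" + "0" + "0"
= "1011000"


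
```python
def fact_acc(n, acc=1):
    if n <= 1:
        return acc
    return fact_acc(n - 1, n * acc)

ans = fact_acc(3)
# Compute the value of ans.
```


fact_acc(3, 1)
= fact_acc(2, 3 * 1) = fact_acc(2, 3)
= fact_acc(1, 2 * 3) = fact_acc(1, 6)
n <= 1, return acc = 6


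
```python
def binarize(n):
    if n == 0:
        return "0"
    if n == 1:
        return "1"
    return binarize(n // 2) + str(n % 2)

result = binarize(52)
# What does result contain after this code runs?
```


binarize(52)
= binarize(26) + "0"
= binarize(13) + "0" + "0"
= binarize(6) + "1" + "0" + "0"
= binarize(3) + "0" + "1" + "0" + "0"
= binarize(1) + "1" + "0" + "1" + "0" + "0"
= "1" + "1" + "0" + "1" + "0" + "0"
= "110100"


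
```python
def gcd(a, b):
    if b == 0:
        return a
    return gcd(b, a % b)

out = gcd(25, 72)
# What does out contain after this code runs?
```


gcd(25, 72)
= gcd(72, 25 % 72) = gcd(72, 25)
= gcd(25, 72 % 25) = gcd(25, 22)
= gcd(22, 25 % 22) = gcd(22, 3)
= gcd(3, 22 % 3) = gcd(3, 1)
= gcd(1, 3 % 1) = gcd(1, 0)
b == 0, return a = 1


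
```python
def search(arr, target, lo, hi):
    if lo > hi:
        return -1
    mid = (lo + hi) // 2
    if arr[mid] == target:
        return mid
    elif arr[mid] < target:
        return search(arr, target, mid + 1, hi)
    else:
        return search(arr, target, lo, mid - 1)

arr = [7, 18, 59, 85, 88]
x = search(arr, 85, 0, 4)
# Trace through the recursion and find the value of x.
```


search(arr, 85, 0, 4)
lo=0, hi=4, mid=2, arr[mid]=59
59 < 85, search right half
lo=3, hi=4, mid=3, arr[mid]=85
arr[3] == 85, found at index 3
= 3


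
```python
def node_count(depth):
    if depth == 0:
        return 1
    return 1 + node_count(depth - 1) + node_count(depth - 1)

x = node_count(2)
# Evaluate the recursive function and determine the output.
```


node_count(2)
= 1 + node_count(1) + node_count(1)
= 1 + 2 * node_count(1)
node_count(k) = 2^(k+1) - 1
node_count(0) = 1
node_count(1) = 3
node_count(2) = 7
node_count(2) = 2^3 - 1 = 7


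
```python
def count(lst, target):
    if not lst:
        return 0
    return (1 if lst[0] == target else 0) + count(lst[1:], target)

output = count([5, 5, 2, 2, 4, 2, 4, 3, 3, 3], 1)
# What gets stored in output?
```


count([5, 5, 2, 2, 4, 2, 4, 3, 3, 3], 1)
lst[0]=5 != 1: 0 + count([5, 2, 2, 4, 2, 4, 3, 3, 3], 1)
lst[0]=5 != 1: 0 + count([2, 2, 4, 2, 4, 3, 3, 3], 1)
lst[0]=2 != 1: 0 + count([2, 4, 2, 4, 3, 3, 3], 1)
lst[0]=2 != 1: 0 + count([4, 2, 4, 3, 3, 3], 1)
lst[0]=4 != 1: 0 + count([2, 4, 3, 3, 3], 1)
lst[0]=2 != 1: 0 + count([4, 3, 3, 3], 1)
lst[0]=4 != 1: 0 + count([3, 3, 3], 1)
lst[0]=3 != 1: 0 + count([3, 3], 1)
lst[0]=3 != 1: 0 + count([3], 1)
lst[0]=3 != 1: 0 + count([], 1)
= 0


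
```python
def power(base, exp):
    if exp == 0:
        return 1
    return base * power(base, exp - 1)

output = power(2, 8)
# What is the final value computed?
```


power(2, 8)
= 2 * power(2, 7)
= 2 * 2 * power(2, 6)
= 2 * 2 * 2 * power(2, 5)
= 2 * 2 * 2 * 2 * power(2, 4)
= 2 * 2 * 2 * 2 * 2 * power(2, 3)
= 2 * 2 * 2 * 2 * 2 * 2 * power(2, 2)
= 2 * 2 * 2 * 2 * 2 * 2 * 2 * power(2, 1)
= 2 * 2 * 2 * 2 * 2 * 2 * 2 * 2 * power(2, 0)
= 2 * 2 * 2 * 2 * 2 * 2 * 2 * 2 * 1
= 256


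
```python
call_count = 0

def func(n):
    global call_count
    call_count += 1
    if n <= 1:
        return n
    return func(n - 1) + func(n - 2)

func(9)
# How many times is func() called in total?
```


func(9) calls func(8) and func(7); each non-base call branches into two more.
Let C(k) = total number of calls made by func(k), including the call to func(k) itself.
Base cases: C(0) = 1, C(1) = 1
Recurrence: C(k) = 1 + C(k-1) + C(k-2)
  C(2) = 1 + C(1) + C(0) = 1 + 1 + 1 = 3
  C(3) = 1 + C(2) + C(1) = 1 + 3 + 1 = 5
  C(4) = 1 + C(3) + C(2) = 1 + 5 + 3 = 9
  C(5) = 1 + C(4) + C(3) = 1 + 9 + 5 = 15
  C(6) = 1 + C(5) + C(4) = 1 + 15 + 9 = 25
  C(7) = 1 + C(6) + C(5) = 1 + 25 + 15 = 41
  C(8) = 1 + C(7) + C(6) = 1 + 41 + 25 = 67
  C(9) = 1 + C(8) + C(7) = 1 + 67 + 41 = 109
Total calls = C(9) = 109


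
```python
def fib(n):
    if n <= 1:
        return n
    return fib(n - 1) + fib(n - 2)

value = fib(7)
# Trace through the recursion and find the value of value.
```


fib(7)
= fib(6) + fib(5)
= (fib(5) + fib(4)) + fib(5)
Computing bottom-up: fib(0)=0, fib(1)=1, fib(2)=1, fib(3)=2, fib(4)=3, fib(5)=5, fib(6)=8, fib(7)=13
= 13


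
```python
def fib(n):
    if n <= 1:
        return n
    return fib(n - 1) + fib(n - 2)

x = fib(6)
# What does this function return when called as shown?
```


fib(6)
= fib(5) + fib(4)
= (fib(4) + fib(3)) + fib(4)
Computing bottom-up: fib(0)=0, fib(1)=1, fib(2)=1, fib(3)=2, fib(4)=3, fib(5)=5, fib(6)=8
= 8


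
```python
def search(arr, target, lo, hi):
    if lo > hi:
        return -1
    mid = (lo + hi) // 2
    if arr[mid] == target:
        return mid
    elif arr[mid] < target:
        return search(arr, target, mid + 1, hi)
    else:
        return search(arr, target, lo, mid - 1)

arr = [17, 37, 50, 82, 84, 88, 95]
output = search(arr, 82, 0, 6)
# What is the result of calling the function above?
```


search(arr, 82, 0, 6)
lo=0, hi=6, mid=3, arr[mid]=82
arr[3] == 82, found at index 3
= 3


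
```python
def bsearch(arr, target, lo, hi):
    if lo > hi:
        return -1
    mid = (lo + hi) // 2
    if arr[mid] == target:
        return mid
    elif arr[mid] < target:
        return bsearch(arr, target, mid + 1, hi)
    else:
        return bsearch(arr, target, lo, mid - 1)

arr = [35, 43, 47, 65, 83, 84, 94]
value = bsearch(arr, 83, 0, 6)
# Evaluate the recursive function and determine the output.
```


bsearch(arr, 83, 0, 6)
lo=0, hi=6, mid=3, arr[mid]=65
65 < 83, search right half
lo=4, hi=6, mid=5, arr[mid]=84
84 > 83, search left half
lo=4, hi=4, mid=4, arr[mid]=83
arr[4] == 83, found at index 4
= 4


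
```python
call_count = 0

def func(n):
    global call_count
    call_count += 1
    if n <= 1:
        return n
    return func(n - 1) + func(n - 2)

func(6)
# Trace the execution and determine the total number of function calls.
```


func(6) calls func(5) and func(4); each non-base call branches into two more.
Let C(k) = total number of calls made by func(k), including the call to func(k) itself.
Base cases: C(0) = 1, C(1) = 1
Recurrence: C(k) = 1 + C(k-1) + C(k-2)
  C(2) = 1 + C(1) + C(0) = 1 + 1 + 1 = 3
  C(3) = 1 + C(2) + C(1) = 1 + 3 + 1 = 5
  C(4) = 1 + C(3) + C(2) = 1 + 5 + 3 = 9
  C(5) = 1 + C(4) + C(3) = 1 + 9 + 5 = 15
  C(6) = 1 + C(5) + C(4) = 1 + 15 + 9 = 25
Total calls = C(6) = 25


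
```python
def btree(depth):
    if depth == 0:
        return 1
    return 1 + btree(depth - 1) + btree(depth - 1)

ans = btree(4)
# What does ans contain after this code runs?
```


btree(4)
= 1 + btree(3) + btree(3)
= 1 + 2 * btree(3)
btree(k) = 2^(k+1) - 1
btree(0) = 1
btree(1) = 3
btree(2) = 7
btree(3) = 15
btree(4) = 31
btree(4) = 2^5 - 1 = 31


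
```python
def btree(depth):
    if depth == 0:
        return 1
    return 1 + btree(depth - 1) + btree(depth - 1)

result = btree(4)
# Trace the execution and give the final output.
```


btree(4)
= 1 + btree(3) + btree(3)
= 1 + 2 * btree(3)
btree(k) = 2^(k+1) - 1
btree(0) = 1
btree(1) = 3
btree(2) = 7
btree(3) = 15
btree(4) = 31
btree(4) = 2^5 - 1 = 31


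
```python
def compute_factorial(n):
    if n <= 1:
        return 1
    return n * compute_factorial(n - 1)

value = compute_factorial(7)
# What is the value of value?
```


compute_factorial(7)
= 7 * compute_factorial(6)
= 7 * 6 * compute_factorial(5)
= 7 * 6 * 5 * compute_factorial(4)
= 7 * 6 * 5 * 4 * compute_factorial(3)
= 7 * 6 * 5 * 4 * 3 * compute_factorial(2)
= 7 * 6 * 5 * 4 * 3 * 2 * compute_factorial(1)
= 7 * 6 * 5 * 4 * 3 * 2 * 1
= 5040


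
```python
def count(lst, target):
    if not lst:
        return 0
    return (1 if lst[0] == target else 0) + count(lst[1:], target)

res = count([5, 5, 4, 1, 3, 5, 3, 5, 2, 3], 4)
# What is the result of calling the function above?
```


count([5, 5, 4, 1, 3, 5, 3, 5, 2, 3], 4)
lst[0]=5 != 4: 0 + count([5, 4, 1, 3, 5, 3, 5, 2, 3], 4)
lst[0]=5 != 4: 0 + count([4, 1, 3, 5, 3, 5, 2, 3], 4)
lst[0]=4 == 4: 1 + count([1, 3, 5, 3, 5, 2, 3], 4)
lst[0]=1 != 4: 0 + count([3, 5, 3, 5, 2, 3], 4)
lst[0]=3 != 4: 0 + count([5, 3, 5, 2, 3], 4)
lst[0]=5 != 4: 0 + count([3, 5, 2, 3], 4)
lst[0]=3 != 4: 0 + count([5, 2, 3], 4)
lst[0]=5 != 4: 0 + count([2, 3], 4)
lst[0]=2 != 4: 0 + count([3], 4)
lst[0]=3 != 4: 0 + count([], 4)
= 1


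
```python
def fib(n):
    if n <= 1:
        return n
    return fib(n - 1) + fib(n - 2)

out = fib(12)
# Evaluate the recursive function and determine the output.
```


fib(12)
= fib(11) + fib(10)
= (fib(10) + fib(9)) + fib(10)
Computing bottom-up: fib(0)=0, fib(1)=1, fib(2)=1, fib(3)=2, fib(4)=3, fib(5)=5, fib(6)=8, fib(7)=13, fib(8)=21, fib(9)=34, fib(10)=55, fib(11)=89, fib(12)=144
= 144


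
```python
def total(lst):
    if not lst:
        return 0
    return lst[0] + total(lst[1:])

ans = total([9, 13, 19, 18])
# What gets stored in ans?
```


total([9, 13, 19, 18])
= 9 + total([13, 19, 18])
= 9 + 13 + total([19, 18])
= 9 + 13 + 19 + total([18])
= 9 + 13 + 19 + 18 + total([])
= 9 + 13 + 19 + 18 + 0
= 59


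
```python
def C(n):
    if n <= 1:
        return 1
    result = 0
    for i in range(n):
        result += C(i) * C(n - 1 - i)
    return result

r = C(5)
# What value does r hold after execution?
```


C(5)
= sum of C(i) * C(5-1-i) for i in 0..4
First compute sub-values bottom-up:
  C(0) = 1, C(1) = 1
  C(2) = 1*1 + 1*1 = 2
  C(3) = 1*2 + 1*1 + 2*1 = 5
  C(4) = 1*5 + 1*2 + 2*1 + 5*1 = 14
Now C(5):
  C(0)*C(4) = 1*14 = 14
  C(1)*C(3) = 1*5 = 5
  C(2)*C(2) = 2*2 = 4
  C(3)*C(1) = 5*1 = 5
  C(4)*C(0) = 14*1 = 14
= 14 + 5 + 4 + 5 + 14
= 42


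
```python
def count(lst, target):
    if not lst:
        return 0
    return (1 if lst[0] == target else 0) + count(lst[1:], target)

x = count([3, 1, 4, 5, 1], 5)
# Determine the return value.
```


count([3, 1, 4, 5, 1], 5)
lst[0]=3 != 5: 0 + count([1, 4, 5, 1], 5)
lst[0]=1 != 5: 0 + count([4, 5, 1], 5)
lst[0]=4 != 5: 0 + count([5, 1], 5)
lst[0]=5 == 5: 1 + count([1], 5)
lst[0]=1 != 5: 0 + count([], 5)
= 1


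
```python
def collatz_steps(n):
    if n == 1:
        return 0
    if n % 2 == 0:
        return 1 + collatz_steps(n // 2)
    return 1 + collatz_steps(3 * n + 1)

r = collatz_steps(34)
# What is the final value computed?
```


collatz_steps(34)
34 is even -> collatz_steps(17)
17 is odd -> 3*17+1 = 52 -> collatz_steps(52)
52 is even -> collatz_steps(26)
26 is even -> collatz_steps(13)
13 is odd -> 3*13+1 = 40 -> collatz_steps(40)
40 is even -> collatz_steps(20)
20 is even -> collatz_steps(10)
10 is even -> collatz_steps(5)
5 is odd -> 3*5+1 = 16 -> collatz_steps(16)
16 is even -> collatz_steps(8)
8 is even -> collatz_steps(4)
4 is even -> collatz_steps(2)
2 is even -> collatz_steps(1)
Reached 1 after 13 steps
= 13


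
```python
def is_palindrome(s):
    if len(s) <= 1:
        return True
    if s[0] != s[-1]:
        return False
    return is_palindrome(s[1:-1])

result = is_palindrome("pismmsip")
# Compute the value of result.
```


is_palindrome("pismmsip")
"pismmsip": s[0]='p' == s[-1]='p' -> is_palindrome("ismmsi")
"ismmsi": s[0]='i' == s[-1]='i' -> is_palindrome("smms")
"smms": s[0]='s' == s[-1]='s' -> is_palindrome("mm")
"mm": s[0]='m' == s[-1]='m' -> is_palindrome("")
"": len <= 1 -> True
= True


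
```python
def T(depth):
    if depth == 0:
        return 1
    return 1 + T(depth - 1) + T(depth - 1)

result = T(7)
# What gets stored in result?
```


T(7)
= 1 + T(6) + T(6)
= 1 + 2 * T(6)
T(k) = 2^(k+1) - 1
T(0) = 1
T(1) = 3
T(2) = 7
T(3) = 15
T(4) = 31
T(7) = 2^8 - 1 = 255


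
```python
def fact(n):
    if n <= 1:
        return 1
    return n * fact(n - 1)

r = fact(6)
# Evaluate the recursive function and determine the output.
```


fact(6)
= 6 * fact(5)
= 6 * 5 * fact(4)
= 6 * 5 * 4 * fact(3)
= 6 * 5 * 4 * 3 * fact(2)
= 6 * 5 * 4 * 3 * 2 * fact(1)
= 6 * 5 * 4 * 3 * 2 * 1
= 720


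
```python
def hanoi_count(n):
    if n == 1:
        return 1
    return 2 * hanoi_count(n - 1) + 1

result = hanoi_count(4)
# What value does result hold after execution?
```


hanoi_count(4)
= 2 * hanoi_count(3) + 1
= 2 * (2 * hanoi_count(2) + 1) + 1
= 2 * (2 * (2 * hanoi_count(1) + 1) + 1) + 1
Now compute bottom-up:
hanoi_count(1) = 1
hanoi_count(2) = 2 * 1 + 1 = 3
hanoi_count(3) = 2 * 3 + 1 = 7
hanoi_count(4) = 2 * 7 + 1 = 15
= 15


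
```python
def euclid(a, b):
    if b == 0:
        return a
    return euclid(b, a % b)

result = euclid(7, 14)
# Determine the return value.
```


euclid(7, 14)
= euclid(14, 7 % 14) = euclid(14, 7)
= euclid(7, 14 % 7) = euclid(7, 0)
b == 0, return a = 7


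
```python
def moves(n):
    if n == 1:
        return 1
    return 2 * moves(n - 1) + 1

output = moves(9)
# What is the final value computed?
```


moves(9)
= 2 * moves(8) + 1
= 2 * (2 * moves(7) + 1) + 1
= 2 * (2 * (2 * moves(6) + 1) + 1) + 1
= 2 * (2 * (2 * (2 * moves(5) + 1) + 1) + 1) + 1
= 2 * (2 * (2 * (2 * (2 * moves(4) + 1) + 1) + 1) + 1) + 1
= 2 * (2 * (2 * (2 * (2 * (2 * moves(3) + 1) + 1) + 1) + 1) + 1) + 1
= 2 * (2 * (2 * (2 * (2 * (2 * (2 * moves(2) + 1) + 1) + 1) + 1) + 1) + 1) + 1
= 2 * (2 * (2 * (2 * (2 * (2 * (2 * (2 * moves(1) + 1) + 1) + 1) + 1) + 1) + 1) + 1) + 1
Now compute bottom-up:
moves(1) = 1
moves(2) = 2 * 1 + 1 = 3
moves(3) = 2 * 3 + 1 = 7
moves(4) = 2 * 7 + 1 = 15
moves(5) = 2 * 15 + 1 = 31
moves(6) = 2 * 31 + 1 = 63
moves(7) = 2 * 63 + 1 = 127
moves(8) = 2 * 127 + 1 = 255
moves(9) = 2 * 255 + 1 = 511
= 511
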